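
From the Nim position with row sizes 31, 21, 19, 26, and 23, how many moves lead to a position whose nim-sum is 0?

5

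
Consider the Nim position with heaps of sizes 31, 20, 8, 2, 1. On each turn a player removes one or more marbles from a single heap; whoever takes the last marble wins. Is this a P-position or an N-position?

In binary:
  11111  (31)
  10100  (20)
  01000  (8)
  00010  (2)
  00001  (1)
  -----
  00000  (0)
The nim-sum is 0, so this is a P-position: the player to move is in a losing position under optimal play.

P-position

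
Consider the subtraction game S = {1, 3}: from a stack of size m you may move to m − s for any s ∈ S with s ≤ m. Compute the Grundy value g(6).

0

Build the Grundy sequence with g(k) = mex{g(k−s) : s ∈ {1, 3}, s ≤ k}:
k:     0  1  2  3  4  5  6
g(k):  0  1  0  1  0  1  0
So g(6) = 0.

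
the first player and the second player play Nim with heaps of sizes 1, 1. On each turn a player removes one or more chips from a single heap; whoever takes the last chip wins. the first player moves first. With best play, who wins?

the second player wins

Compute the nim-sum pairwise:
1 ⊕ 1 = 0
The nim-sum is 0, so this is a P-position: the player to move is in a losing position under optimal play; the first player is about to move from it and so loses — the second player wins.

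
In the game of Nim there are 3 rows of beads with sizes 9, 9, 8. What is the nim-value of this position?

8

Nim-sum: 9 ⊕ 9 ⊕ 8 = 8.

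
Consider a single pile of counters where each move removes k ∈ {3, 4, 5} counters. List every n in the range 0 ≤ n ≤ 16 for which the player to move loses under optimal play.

0, 1, 2, 8, 9, 10, 16

Compute g(0), g(1), … for moves {3, 4, 5}:
k:     0  1  2  3  4  5  6  7  8  9 10 11 12 13 14 15 16
g(k):  0  0  0  1  1  1  2  2  0  0  0  1  1  1  2  2  0
The P-positions (g = 0) in 0..16 are 0, 1, 2, 8, 9, 10, 16.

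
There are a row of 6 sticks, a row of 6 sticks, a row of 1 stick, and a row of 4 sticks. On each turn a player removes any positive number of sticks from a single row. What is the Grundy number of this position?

Bitwise XOR of the heap sizes:
  110  (6)
  110  (6)
  001  (1)
  100  (4)
  ---
  101  (5)

5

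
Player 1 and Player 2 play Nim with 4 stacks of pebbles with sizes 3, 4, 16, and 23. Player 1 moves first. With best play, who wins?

Nim-sum: 3 ^ 4 ^ 16 ^ 23 = 0.
The nim-sum is 0, so this is a P-position: the player to move is in a losing position under optimal play; Player 1 is about to move from it and so loses — Player 2 wins.

Player 2 wins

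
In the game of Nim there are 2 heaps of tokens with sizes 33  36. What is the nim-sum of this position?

5

Nim-sum: 33 XOR 36 = 5.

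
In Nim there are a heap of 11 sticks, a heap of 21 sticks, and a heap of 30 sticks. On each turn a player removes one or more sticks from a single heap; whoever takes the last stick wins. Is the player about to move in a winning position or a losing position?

Losing position

Compute the nim-sum pairwise:
11 ⊕ 21 = 30
30 ⊕ 30 = 0
The nim-sum is 0, so this is a P-position: the player to move is in a losing position under optimal play.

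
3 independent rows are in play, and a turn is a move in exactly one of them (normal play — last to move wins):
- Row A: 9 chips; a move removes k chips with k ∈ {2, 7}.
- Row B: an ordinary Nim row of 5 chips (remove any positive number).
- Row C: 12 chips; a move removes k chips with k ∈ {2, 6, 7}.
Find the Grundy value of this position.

7

Build the Grundy sequence for row A with g(k) = mex{g(k−s) : s ∈ {2, 7}, s ≤ k}:
k:     0  1  2  3  4  5  6  7  8  9
g(k):  0  0  1  1  0  0  1  1  2  0
So g(9) = 0.
Row B is a plain Nim row of size 5, so its Grundy value is 5.
Build the Grundy sequence for row C with g(k) = mex{g(k−s) : s ∈ {2, 6, 7}, s ≤ k}:
k:     0  1  2  3  4  5  6  7  8  9 10 11 12
g(k):  0  0  1  1  0  0  1  1  2  0  3  1  2
So g(12) = 2.
The value of a disjunctive sum is the nim-sum of the parts.
Combined value = 0 ⊕ 5 ⊕ 2 = 7.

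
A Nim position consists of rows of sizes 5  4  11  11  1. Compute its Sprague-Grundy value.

0

Compute the nim-sum pairwise:
5 ⊕ 4 = 1
1 ⊕ 11 = 10
10 ⊕ 11 = 1
1 ⊕ 1 = 0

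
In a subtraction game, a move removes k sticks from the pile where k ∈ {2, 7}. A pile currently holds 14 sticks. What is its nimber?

Grundy values for subtraction set {2, 7}:
g(0) = mex{} = 0
g(1) = mex{} = 0
g(2) = mex{0} = 1
g(3) = mex{0} = 1
g(4) = mex{1} = 0
g(5) = mex{1} = 0
g(6) = mex{0} = 1
g(7) = mex{0} = 1
g(8) = mex{0,1} = 2
g(9) = mex{1} = 0
g(10) = mex{1,2} = 0
g(11) = mex{0} = 1
g(12) = mex{0} = 1
g(13) = mex{1} = 0
g(14) = mex{1} = 0
So g(14) = 0.

0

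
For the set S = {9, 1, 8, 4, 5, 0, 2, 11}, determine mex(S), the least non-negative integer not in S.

3

The values 0, 1, 2 are all present; 3 is the first non-negative integer missing from the set.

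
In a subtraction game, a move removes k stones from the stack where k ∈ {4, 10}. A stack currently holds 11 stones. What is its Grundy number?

2

Grundy values for subtraction set {4, 10}:
g(0) = mex{} = 0
g(1) = mex{} = 0
g(2) = mex{} = 0
g(3) = mex{} = 0
g(4) = mex{0} = 1
g(5) = mex{0} = 1
g(6) = mex{0} = 1
g(7) = mex{0} = 1
g(8) = mex{1} = 0
g(9) = mex{1} = 0
g(10) = mex{0,1} = 2
g(11) = mex{0,1} = 2
So g(11) = 2.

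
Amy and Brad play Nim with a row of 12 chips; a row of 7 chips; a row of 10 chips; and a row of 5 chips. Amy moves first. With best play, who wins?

In binary:
  1100  (12)
  0111  (7)
  1010  (10)
  0101  (5)
  ----
  0100  (4)
The nim-sum is 4 ≠ 0, so this is an N-position: the player to move can win; Amy has a winning move.

Amy wins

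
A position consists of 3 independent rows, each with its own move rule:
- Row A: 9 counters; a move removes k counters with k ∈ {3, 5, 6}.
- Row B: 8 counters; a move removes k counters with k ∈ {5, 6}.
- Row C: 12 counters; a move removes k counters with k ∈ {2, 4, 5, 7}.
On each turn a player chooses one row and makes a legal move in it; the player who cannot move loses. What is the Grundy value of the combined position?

For row A, compute g(0), g(1), … with moves {3, 5, 6}:
g(0) = mex{} = 0
g(1) = mex{} = 0
g(2) = mex{} = 0
g(3) = mex{0} = 1
g(4) = mex{0} = 1
g(5) = mex{0} = 1
g(6) = mex{0,1} = 2
g(7) = mex{0,1} = 2
g(8) = mex{0,1} = 2
g(9) = mex{1,2} = 0
So g(9) = 0.
Grundy values for row B (subtraction set {5, 6}):
k:     0  1  2  3  4  5  6  7  8
g(k):  0  0  0  0  0  1  1  1  1
So g(8) = 1.
For row C, compute g(0), g(1), … with moves {2, 4, 5, 7}:
k:     0  1  2  3  4  5  6  7  8  9 10 11 12
g(k):  0  0  1  1  2  2  3  3  4  0  0  1  1
So g(12) = 1.
By the Sprague-Grundy theorem, the Grundy value of a sum of independent games is the XOR of the component values.
Combined value = 0 XOR 1 XOR 1 = 0.

0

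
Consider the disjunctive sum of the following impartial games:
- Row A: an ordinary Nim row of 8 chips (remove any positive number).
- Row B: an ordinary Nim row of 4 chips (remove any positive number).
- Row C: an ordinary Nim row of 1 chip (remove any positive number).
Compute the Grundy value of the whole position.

Row A is a plain Nim row of size 8, so its Grundy value is 8.
Row B is a plain Nim row of size 4, so its Grundy value is 4.
Row C is a plain Nim row of size 1, so its Grundy value is 1.
By the Sprague-Grundy theorem, the Grundy value of a sum of independent games is the XOR of the component values.
Combined value = 8 ⊕ 4 ⊕ 1 = 13.

13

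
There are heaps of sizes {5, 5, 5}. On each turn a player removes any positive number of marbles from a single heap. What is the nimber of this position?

5

Nim-sum: 5 XOR 5 XOR 5 = 5.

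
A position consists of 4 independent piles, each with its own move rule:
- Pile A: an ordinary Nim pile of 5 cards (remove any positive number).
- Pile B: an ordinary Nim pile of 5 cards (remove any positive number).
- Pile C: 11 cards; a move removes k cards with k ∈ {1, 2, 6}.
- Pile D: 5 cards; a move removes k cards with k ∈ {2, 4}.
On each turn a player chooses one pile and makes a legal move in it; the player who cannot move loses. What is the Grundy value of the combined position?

Pile A is a plain Nim pile of size 5, so its Grundy value is 5.
Pile B is a plain Nim pile of size 5, so its Grundy value is 5.
For pile C, compute g(0), g(1), … with moves {1, 2, 6}:
g(0) = mex{} = 0
g(1) = mex{0} = 1
g(2) = mex{0,1} = 2
g(3) = mex{1,2} = 0
g(4) = mex{0,2} = 1
g(5) = mex{0,1} = 2
g(6) = mex{0,1,2} = 3
g(7) = mex{1,2,3} = 0
g(8) = mex{0,2,3} = 1
g(9) = mex{0,1} = 2
g(10) = mex{1,2} = 0
g(11) = mex{0,2} = 1
So g(11) = 1.
For pile D, compute g(0), g(1), … with moves {2, 4}:
g(0) = mex{} = 0
g(1) = mex{} = 0
g(2) = mex{0} = 1
g(3) = mex{0} = 1
g(4) = mex{0,1} = 2
g(5) = mex{0,1} = 2
So g(5) = 2.
The value of a disjunctive sum is the nim-sum of the parts.
Combined value = 5 XOR 5 XOR 1 XOR 2 = 3.

3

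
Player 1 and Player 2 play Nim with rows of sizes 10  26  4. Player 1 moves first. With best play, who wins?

Player 1 wins

Nim-sum: 10 ^ 26 ^ 4 = 20.
The nim-sum is 20 ≠ 0, so this is an N-position: the player to move can win; Player 1 has a winning move.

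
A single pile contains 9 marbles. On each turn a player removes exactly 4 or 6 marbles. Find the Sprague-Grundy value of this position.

Grundy values for subtraction set {4, 6}:
g(0) = mex{} = 0
g(1) = mex{} = 0
g(2) = mex{} = 0
g(3) = mex{} = 0
g(4) = mex{0} = 1
g(5) = mex{0} = 1
g(6) = mex{0} = 1
g(7) = mex{0} = 1
g(8) = mex{0,1} = 2
g(9) = mex{0,1} = 2
So g(9) = 2.

2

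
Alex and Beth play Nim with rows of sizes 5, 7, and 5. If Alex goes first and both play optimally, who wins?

Alex wins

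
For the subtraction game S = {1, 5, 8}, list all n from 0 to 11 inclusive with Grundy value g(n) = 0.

Compute g(0), g(1), … for moves {1, 5, 8}:
g(0) = mex{} = 0
g(1) = mex{0} = 1
g(2) = mex{1} = 0
g(3) = mex{0} = 1
g(4) = mex{1} = 0
g(5) = mex{0} = 1
g(6) = mex{1} = 0
g(7) = mex{0} = 1
g(8) = mex{0,1} = 2
g(9) = mex{0,1,2} = 3
g(10) = mex{0,1,3} = 2
g(11) = mex{0,1,2} = 3
The P-positions (g = 0) in 0..11 are 0, 2, 4, 6.

0, 2, 4, 6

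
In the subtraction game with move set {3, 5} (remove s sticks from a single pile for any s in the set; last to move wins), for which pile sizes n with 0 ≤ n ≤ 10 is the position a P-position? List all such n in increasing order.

0, 1, 2, 8, 9, 10

Compute g(0), g(1), … for moves {3, 5}:
k:     0  1  2  3  4  5  6  7  8  9 10
g(k):  0  0  0  1  1  1  2  2  0  0  0
The P-positions (g = 0) in 0..10 are 0, 1, 2, 8, 9, 10.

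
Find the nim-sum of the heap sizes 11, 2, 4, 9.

4

Bitwise XOR of the heap sizes:
  1011  (11)
  0010  (2)
  0100  (4)
  1001  (9)
  ----
  0100  (4)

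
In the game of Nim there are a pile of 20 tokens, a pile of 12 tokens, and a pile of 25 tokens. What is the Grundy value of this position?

1

Write each in binary and XOR column by column:
  10100  (20)
  01100  (12)
  11001  (25)
  -----
  00001  (1)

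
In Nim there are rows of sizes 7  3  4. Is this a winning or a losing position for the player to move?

Losing position

Compute the nim-sum pairwise:
7 XOR 3 = 4
4 XOR 4 = 0
The nim-sum is 0, so this is a P-position: the player to move is in a losing position under optimal play.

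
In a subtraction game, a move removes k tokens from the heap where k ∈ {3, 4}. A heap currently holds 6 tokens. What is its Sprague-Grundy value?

Compute g(0), g(1), … for moves {3, 4}:
g(0) = mex{} = 0
g(1) = mex{} = 0
g(2) = mex{} = 0
g(3) = mex{0} = 1
g(4) = mex{0} = 1
g(5) = mex{0} = 1
g(6) = mex{0,1} = 2
So g(6) = 2.

2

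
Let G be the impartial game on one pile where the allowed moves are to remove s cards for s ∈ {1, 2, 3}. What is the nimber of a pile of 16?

Build the Grundy sequence with g(k) = mex{g(k−s) : s ∈ {1, 2, 3}, s ≤ k}:
k:     0  1  2  3  4  5  6  7  8  9 10 11 12 13 14 15 16
g(k):  0  1  2  3  0  1  2  3  0  1  2  3  0  1  2  3  0
So g(16) = 0.

0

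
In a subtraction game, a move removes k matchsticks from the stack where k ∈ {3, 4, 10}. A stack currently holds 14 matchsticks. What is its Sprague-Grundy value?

0

Grundy values for subtraction set {3, 4, 10}:
k:     0  1  2  3  4  5  6  7  8  9 10 11 12 13 14
g(k):  0  0  0  1  1  1  2  0  0  0  1  1  1  2  0
So g(14) = 0.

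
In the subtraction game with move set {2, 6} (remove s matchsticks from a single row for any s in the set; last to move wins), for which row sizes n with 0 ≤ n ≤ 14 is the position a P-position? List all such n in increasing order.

0, 1, 4, 5, 8, 9, 12, 13

Compute g(0), g(1), … for moves {2, 6}:
g(0) = mex{} = 0
g(1) = mex{} = 0
g(2) = mex{0} = 1
g(3) = mex{0} = 1
g(4) = mex{1} = 0
g(5) = mex{1} = 0
g(6) = mex{0} = 1
g(7) = mex{0} = 1
g(8) = mex{1} = 0
g(9) = mex{1} = 0
g(10) = mex{0} = 1
g(11) = mex{0} = 1
g(12) = mex{1} = 0
g(13) = mex{1} = 0
g(14) = mex{0} = 1
The P-positions (g = 0) in 0..14 are 0, 1, 4, 5, 8, 9, 12, 13.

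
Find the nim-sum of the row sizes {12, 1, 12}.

Bitwise XOR of the heap sizes:
  1100  (12)
  0001  (1)
  1100  (12)
  ----
  0001  (1)

1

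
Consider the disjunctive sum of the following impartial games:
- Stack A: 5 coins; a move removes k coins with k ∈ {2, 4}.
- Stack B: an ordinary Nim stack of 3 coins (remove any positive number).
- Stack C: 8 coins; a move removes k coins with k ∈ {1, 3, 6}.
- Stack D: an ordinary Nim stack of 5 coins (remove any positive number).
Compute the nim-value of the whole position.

Build the Grundy sequence for stack A with g(k) = mex{g(k−s) : s ∈ {2, 4}, s ≤ k}:
g(0) = mex{} = 0
g(1) = mex{} = 0
g(2) = mex{0} = 1
g(3) = mex{0} = 1
g(4) = mex{0,1} = 2
g(5) = mex{0,1} = 2
So g(5) = 2.
Stack B is a plain Nim stack of size 3, so its Grundy value is 3.
Grundy values for stack C (subtraction set {1, 3, 6}):
g(0) = mex{} = 0
g(1) = mex{0} = 1
g(2) = mex{1} = 0
g(3) = mex{0} = 1
g(4) = mex{1} = 0
g(5) = mex{0} = 1
g(6) = mex{0,1} = 2
g(7) = mex{0,1,2} = 3
g(8) = mex{0,1,3} = 2
So g(8) = 2.
Stack D is a plain Nim stack of size 5, so its Grundy value is 5.
The value of a disjunctive sum is the nim-sum of the parts.
Combined value = 2 ⊕ 3 ⊕ 2 ⊕ 5 = 6.

6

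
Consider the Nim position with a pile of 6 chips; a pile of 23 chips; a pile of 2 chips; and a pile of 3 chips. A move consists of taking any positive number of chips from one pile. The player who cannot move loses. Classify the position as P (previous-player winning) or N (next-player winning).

N-position

Compute the nim-sum pairwise:
6 ^ 23 = 17
17 ^ 2 = 19
19 ^ 3 = 16
The nim-sum is 16 ≠ 0, so this is an N-position: the player to move can win.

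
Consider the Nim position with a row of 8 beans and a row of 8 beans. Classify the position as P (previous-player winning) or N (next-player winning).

Nim-sum: 8 ^ 8 = 0.
The nim-sum is 0, so this is a P-position: the player to move is in a losing position under optimal play.

P-position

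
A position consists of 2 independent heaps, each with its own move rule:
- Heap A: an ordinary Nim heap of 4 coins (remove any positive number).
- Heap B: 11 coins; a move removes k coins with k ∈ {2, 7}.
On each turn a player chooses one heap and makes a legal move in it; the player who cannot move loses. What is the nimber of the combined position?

5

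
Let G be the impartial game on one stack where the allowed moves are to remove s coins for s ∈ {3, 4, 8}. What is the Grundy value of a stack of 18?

Grundy values for subtraction set {3, 4, 8}:
k:     0  1  2  3  4  5  6  7  8  9 10 11 12 13 14 15 16 17 18
g(k):  0  0  0  1  1  1  2  0  2  3  1  3  0  0  0  1  1  1  2
So g(18) = 2.

2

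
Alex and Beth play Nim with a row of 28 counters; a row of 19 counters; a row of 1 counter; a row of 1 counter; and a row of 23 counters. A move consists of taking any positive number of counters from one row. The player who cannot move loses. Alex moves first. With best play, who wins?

Compute the nim-sum pairwise:
28 ⊕ 19 = 15
15 ⊕ 1 = 14
14 ⊕ 1 = 15
15 ⊕ 23 = 24
The nim-sum is 24 ≠ 0, so this is an N-position: the player to move can win; Alex has a winning move.

Alex wins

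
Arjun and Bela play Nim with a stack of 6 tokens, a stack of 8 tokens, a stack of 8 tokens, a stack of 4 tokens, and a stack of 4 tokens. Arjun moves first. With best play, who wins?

Compute the nim-sum pairwise:
6 XOR 8 = 14
14 XOR 8 = 6
6 XOR 4 = 2
2 XOR 4 = 6
The nim-sum is 6 ≠ 0, so this is an N-position: the player to move can win; Arjun has a winning move.

Arjun wins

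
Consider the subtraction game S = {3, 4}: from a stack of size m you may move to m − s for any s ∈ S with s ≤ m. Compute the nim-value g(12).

Grundy values for subtraction set {3, 4}:
k:     0  1  2  3  4  5  6  7  8  9 10 11 12
g(k):  0  0  0  1  1  1  2  0  0  0  1  1  1
So g(12) = 1.

1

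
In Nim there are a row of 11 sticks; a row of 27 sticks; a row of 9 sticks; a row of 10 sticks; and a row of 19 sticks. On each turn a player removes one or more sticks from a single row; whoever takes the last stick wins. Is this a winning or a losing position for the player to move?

Compute the nim-sum pairwise:
11 ^ 27 = 16
16 ^ 9 = 25
25 ^ 10 = 19
19 ^ 19 = 0
The nim-sum is 0, so this is a P-position: the player to move is in a losing position under optimal play.

Losing position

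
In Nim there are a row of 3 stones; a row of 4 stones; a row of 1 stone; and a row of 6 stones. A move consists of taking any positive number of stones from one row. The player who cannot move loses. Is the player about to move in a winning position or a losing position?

Losing position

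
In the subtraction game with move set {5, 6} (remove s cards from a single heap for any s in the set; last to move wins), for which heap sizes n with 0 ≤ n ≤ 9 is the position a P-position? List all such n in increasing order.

Build the Grundy sequence with g(k) = mex{g(k−s) : s ∈ {5, 6}, s ≤ k}:
k:     0  1  2  3  4  5  6  7  8  9
g(k):  0  0  0  0  0  1  1  1  1  1
The P-positions (g = 0) in 0..9 are 0, 1, 2, 3, 4.

0, 1, 2, 3, 4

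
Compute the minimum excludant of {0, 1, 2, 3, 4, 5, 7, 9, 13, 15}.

6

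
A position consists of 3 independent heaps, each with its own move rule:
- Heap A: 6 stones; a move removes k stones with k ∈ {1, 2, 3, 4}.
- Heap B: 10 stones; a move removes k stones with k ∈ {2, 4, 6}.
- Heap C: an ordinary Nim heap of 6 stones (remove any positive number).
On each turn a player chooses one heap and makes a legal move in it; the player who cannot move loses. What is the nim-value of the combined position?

6

For heap A, compute g(0), g(1), … with moves {1, 2, 3, 4}:
k:     0  1  2  3  4  5  6
g(k):  0  1  2  3  4  0  1
So g(6) = 1.
Grundy values for heap B (subtraction set {2, 4, 6}):
k:     0  1  2  3  4  5  6  7  8  9 10
g(k):  0  0  1  1  2  2  3  3  0  0  1
So g(10) = 1.
Heap C is a plain Nim heap of size 6, so its Grundy value is 6.
By the Sprague-Grundy theorem, the Grundy value of a sum of independent games is the XOR of the component values.
Combined value = 1 XOR 1 XOR 6 = 6.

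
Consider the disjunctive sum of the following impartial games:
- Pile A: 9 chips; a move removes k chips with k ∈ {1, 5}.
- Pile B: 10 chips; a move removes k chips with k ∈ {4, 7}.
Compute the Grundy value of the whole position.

3

Build the Grundy sequence for pile A with g(k) = mex{g(k−s) : s ∈ {1, 5}, s ≤ k}:
g(0) = mex{} = 0
g(1) = mex{0} = 1
g(2) = mex{1} = 0
g(3) = mex{0} = 1
g(4) = mex{1} = 0
g(5) = mex{0} = 1
g(6) = mex{1} = 0
g(7) = mex{0} = 1
g(8) = mex{1} = 0
g(9) = mex{0} = 1
So g(9) = 1.
Build the Grundy sequence for pile B with g(k) = mex{g(k−s) : s ∈ {4, 7}, s ≤ k}:
k:     0  1  2  3  4  5  6  7  8  9 10
g(k):  0  0  0  0  1  1  1  1  2  2  2
So g(10) = 2.
The value of a disjunctive sum is the nim-sum of the parts.
Combined value = 1 XOR 2 = 3.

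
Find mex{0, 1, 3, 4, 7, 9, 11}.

2

The values 0, 1 are all present; 2 is the first non-negative integer missing from the set.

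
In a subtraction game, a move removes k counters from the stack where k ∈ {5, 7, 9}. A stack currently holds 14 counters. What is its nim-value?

0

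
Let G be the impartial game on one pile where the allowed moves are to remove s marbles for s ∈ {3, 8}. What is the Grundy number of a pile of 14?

1

Compute g(0), g(1), … for moves {3, 8}:
g(0) = mex{} = 0
g(1) = mex{} = 0
g(2) = mex{} = 0
g(3) = mex{0} = 1
g(4) = mex{0} = 1
g(5) = mex{0} = 1
g(6) = mex{1} = 0
g(7) = mex{1} = 0
g(8) = mex{0,1} = 2
g(9) = mex{0} = 1
g(10) = mex{0} = 1
g(11) = mex{1,2} = 0
g(12) = mex{1} = 0
g(13) = mex{1} = 0
g(14) = mex{0} = 1
So g(14) = 1.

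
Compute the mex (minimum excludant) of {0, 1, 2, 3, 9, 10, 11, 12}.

4

The values 0, 1, 2, 3 are all present; 4 is the first non-negative integer missing from the set.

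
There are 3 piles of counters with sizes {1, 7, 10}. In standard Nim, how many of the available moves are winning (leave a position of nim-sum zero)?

1

Nim-sum: 1 ⊕ 7 ⊕ 10 = 12.
The overall nim-sum is X = 12. A pile of size p has a winning move iff p XOR X < p (reduce it to p XOR X).
  1: 1 XOR 12 = 13 ≥ 1 — no move.
  7: 7 XOR 12 = 11 ≥ 7 — no move.
  10: 10 XOR 12 = 6 < 10 — winning move (to 6).
That gives 1 winning move.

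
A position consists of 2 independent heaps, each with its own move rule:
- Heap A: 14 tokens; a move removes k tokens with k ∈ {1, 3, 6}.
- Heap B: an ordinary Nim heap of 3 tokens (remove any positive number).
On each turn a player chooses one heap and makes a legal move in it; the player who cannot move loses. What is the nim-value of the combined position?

2

Grundy values for heap A (subtraction set {1, 3, 6}):
k:     0  1  2  3  4  5  6  7  8  9 10 11 12 13 14
g(k):  0  1  0  1  0  1  2  3  2  0  1  0  1  0  1
So g(14) = 1.
Heap B is a plain Nim heap of size 3, so its Grundy value is 3.
By the Sprague-Grundy theorem, the Grundy value of a sum of independent games is the XOR of the component values.
Combined value = 1 ⊕ 3 = 2.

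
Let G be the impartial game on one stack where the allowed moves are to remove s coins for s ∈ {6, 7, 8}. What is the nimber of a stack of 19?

0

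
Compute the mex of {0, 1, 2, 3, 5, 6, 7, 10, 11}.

The values 0, 1, 2, 3 are all present; 4 is the first non-negative integer missing from the set.

4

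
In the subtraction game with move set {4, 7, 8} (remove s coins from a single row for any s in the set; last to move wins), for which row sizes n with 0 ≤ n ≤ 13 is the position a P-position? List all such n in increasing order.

0, 1, 2, 3, 12, 13

Grundy values for subtraction set {4, 7, 8}:
g(0) = mex{} = 0
g(1) = mex{} = 0
g(2) = mex{} = 0
g(3) = mex{} = 0
g(4) = mex{0} = 1
g(5) = mex{0} = 1
g(6) = mex{0} = 1
g(7) = mex{0} = 1
g(8) = mex{0,1} = 2
g(9) = mex{0,1} = 2
g(10) = mex{0,1} = 2
g(11) = mex{0,1} = 2
g(12) = mex{1,2} = 0
g(13) = mex{1,2} = 0
The P-positions (g = 0) in 0..13 are 0, 1, 2, 3, 12, 13.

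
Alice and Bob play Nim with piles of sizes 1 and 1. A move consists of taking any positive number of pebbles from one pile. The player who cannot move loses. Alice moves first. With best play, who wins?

Bob wins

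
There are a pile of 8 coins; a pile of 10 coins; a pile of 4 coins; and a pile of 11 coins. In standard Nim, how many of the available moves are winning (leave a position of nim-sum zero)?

3

Nim-sum: 8 XOR 10 XOR 4 XOR 11 = 13.
The overall nim-sum is X = 13. A pile of size p has a winning move iff p XOR X < p (reduce it to p XOR X).
  8: 8 XOR 13 = 5 < 8 — winning move (to 5).
  10: 10 XOR 13 = 7 < 10 — winning move (to 7).
  4: 4 XOR 13 = 9 ≥ 4 — no move.
  11: 11 XOR 13 = 6 < 11 — winning move (to 6).
That gives 3 winning moves.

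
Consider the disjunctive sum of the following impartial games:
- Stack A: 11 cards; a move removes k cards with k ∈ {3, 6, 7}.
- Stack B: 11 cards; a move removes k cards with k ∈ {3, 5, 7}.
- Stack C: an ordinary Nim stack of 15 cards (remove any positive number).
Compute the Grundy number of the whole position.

15

For stack A, compute g(0), g(1), … with moves {3, 6, 7}:
g(0) = mex{} = 0
g(1) = mex{} = 0
g(2) = mex{} = 0
g(3) = mex{0} = 1
g(4) = mex{0} = 1
g(5) = mex{0} = 1
g(6) = mex{0,1} = 2
g(7) = mex{0,1} = 2
g(8) = mex{0,1} = 2
g(9) = mex{0,1,2} = 3
g(10) = mex{1,2} = 0
g(11) = mex{1,2} = 0
So g(11) = 0.
Grundy values for stack B (subtraction set {3, 5, 7}):
k:     0  1  2  3  4  5  6  7  8  9 10 11
g(k):  0  0  0  1  1  1  2  2  2  3  0  0
So g(11) = 0.
Stack C is a plain Nim stack of size 15, so its Grundy value is 15.
The value of a disjunctive sum is the nim-sum of the parts.
Combined value = 0 ⊕ 0 ⊕ 15 = 15.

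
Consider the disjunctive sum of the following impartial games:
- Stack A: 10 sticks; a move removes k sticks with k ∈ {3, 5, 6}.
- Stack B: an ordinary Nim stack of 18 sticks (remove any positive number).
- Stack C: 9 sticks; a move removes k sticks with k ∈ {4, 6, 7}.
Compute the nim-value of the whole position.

16

Build the Grundy sequence for stack A with g(k) = mex{g(k−s) : s ∈ {3, 5, 6}, s ≤ k}:
g(0) = mex{} = 0
g(1) = mex{} = 0
g(2) = mex{} = 0
g(3) = mex{0} = 1
g(4) = mex{0} = 1
g(5) = mex{0} = 1
g(6) = mex{0,1} = 2
g(7) = mex{0,1} = 2
g(8) = mex{0,1} = 2
g(9) = mex{1,2} = 0
g(10) = mex{1,2} = 0
So g(10) = 0.
Stack B is a plain Nim stack of size 18, so its Grundy value is 18.
Grundy values for stack C (subtraction set {4, 6, 7}):
k:     0  1  2  3  4  5  6  7  8  9
g(k):  0  0  0  0  1  1  1  1  2  2
So g(9) = 2.
The value of a disjunctive sum is the nim-sum of the parts.
Combined value = 0 ⊕ 18 ⊕ 2 = 16.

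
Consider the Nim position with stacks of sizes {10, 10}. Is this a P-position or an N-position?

In binary:
  1010  (10)
  1010  (10)
  ----
  0000  (0)
The nim-sum is 0, so this is a P-position: the player to move is in a losing position under optimal play.

P-position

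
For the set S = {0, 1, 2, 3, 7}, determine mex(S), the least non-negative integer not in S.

4

The values 0, 1, 2, 3 are all present; 4 is the first non-negative integer missing from the set.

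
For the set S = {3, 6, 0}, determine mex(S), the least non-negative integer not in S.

0 is in the set but 1 is not, so the mex is 1.

1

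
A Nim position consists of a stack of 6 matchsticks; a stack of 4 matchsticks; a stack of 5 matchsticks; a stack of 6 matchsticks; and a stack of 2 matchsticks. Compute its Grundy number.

Compute the nim-sum pairwise:
6 ^ 4 = 2
2 ^ 5 = 7
7 ^ 6 = 1
1 ^ 2 = 3

3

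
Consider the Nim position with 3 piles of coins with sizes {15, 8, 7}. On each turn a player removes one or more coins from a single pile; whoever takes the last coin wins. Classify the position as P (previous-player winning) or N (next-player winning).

Write each in binary and XOR column by column:
  1111  (15)
  1000  (8)
  0111  (7)
  ----
  0000  (0)
The nim-sum is 0, so this is a P-position: the player to move is in a losing position under optimal play.

P-position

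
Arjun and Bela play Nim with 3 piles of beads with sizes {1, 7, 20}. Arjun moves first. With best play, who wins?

Arjun wins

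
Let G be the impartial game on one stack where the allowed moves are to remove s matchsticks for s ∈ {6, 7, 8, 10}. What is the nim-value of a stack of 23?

1

Build the Grundy sequence with g(k) = mex{g(k−s) : s ∈ {6, 7, 8, 10}, s ≤ k}:
k:     0  1  2  3  4  5  6  7  8  9 10 11 12 13 14 15 16 17 18 19 20 21 22 23
g(k):  0  0  0  0  0  0  1  1  1  1  1  1  2  2  2  2  0  0  0  0  0  0  1  1
So g(23) = 1.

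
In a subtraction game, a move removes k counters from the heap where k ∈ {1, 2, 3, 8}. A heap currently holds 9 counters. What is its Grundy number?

Grundy values for subtraction set {1, 2, 3, 8}:
k:     0  1  2  3  4  5  6  7  8  9
g(k):  0  1  2  3  0  1  2  3  4  0
So g(9) = 0.

0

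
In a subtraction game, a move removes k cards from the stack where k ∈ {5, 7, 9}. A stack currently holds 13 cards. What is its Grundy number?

2

Build the Grundy sequence with g(k) = mex{g(k−s) : s ∈ {5, 7, 9}, s ≤ k}:
g(0) = mex{} = 0
g(1) = mex{} = 0
g(2) = mex{} = 0
g(3) = mex{} = 0
g(4) = mex{} = 0
g(5) = mex{0} = 1
g(6) = mex{0} = 1
g(7) = mex{0} = 1
g(8) = mex{0} = 1
g(9) = mex{0} = 1
g(10) = mex{0,1} = 2
g(11) = mex{0,1} = 2
g(12) = mex{0,1} = 2
g(13) = mex{0,1} = 2
So g(13) = 2.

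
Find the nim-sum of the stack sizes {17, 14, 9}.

22

Compute the nim-sum pairwise:
17 XOR 14 = 31
31 XOR 9 = 22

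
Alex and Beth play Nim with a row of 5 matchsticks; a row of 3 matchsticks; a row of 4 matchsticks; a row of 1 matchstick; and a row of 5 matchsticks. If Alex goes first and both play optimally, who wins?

Alex wins

Nim-sum: 5 XOR 3 XOR 4 XOR 1 XOR 5 = 6.
The nim-sum is 6 ≠ 0, so this is an N-position: the player to move can win; Alex has a winning move.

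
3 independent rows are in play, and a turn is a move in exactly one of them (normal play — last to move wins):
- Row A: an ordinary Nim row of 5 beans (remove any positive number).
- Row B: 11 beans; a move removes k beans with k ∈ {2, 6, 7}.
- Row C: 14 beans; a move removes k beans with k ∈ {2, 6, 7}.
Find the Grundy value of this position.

Row A is a plain Nim row of size 5, so its Grundy value is 5.
Build the Grundy sequence for row B with g(k) = mex{g(k−s) : s ∈ {2, 6, 7}, s ≤ k}:
g(0) = mex{} = 0
g(1) = mex{} = 0
g(2) = mex{0} = 1
g(3) = mex{0} = 1
g(4) = mex{1} = 0
g(5) = mex{1} = 0
g(6) = mex{0} = 1
g(7) = mex{0} = 1
g(8) = mex{0,1} = 2
g(9) = mex{1} = 0
g(10) = mex{0,1,2} = 3
g(11) = mex{0} = 1
So g(11) = 1.
Grundy values for row C (subtraction set {2, 6, 7}):
k:     0  1  2  3  4  5  6  7  8  9 10 11 12 13 14
g(k):  0  0  1  1  0  0  1  1  2  0  3  1  2  0  0
So g(14) = 0.
The value of a disjunctive sum is the nim-sum of the parts.
Combined value = 5 ⊕ 1 ⊕ 0 = 4.

4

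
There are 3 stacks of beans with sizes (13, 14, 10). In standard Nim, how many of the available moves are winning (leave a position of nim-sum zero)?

3

Compute the nim-sum pairwise:
13 ⊕ 14 = 3
3 ⊕ 10 = 9
The overall nim-sum is X = 9. A stack of size p has a winning move iff p XOR X < p (reduce it to p XOR X).
  13: 13 XOR 9 = 4 < 13 — winning move (to 4).
  14: 14 XOR 9 = 7 < 14 — winning move (to 7).
  10: 10 XOR 9 = 3 < 10 — winning move (to 3).
That gives 3 winning moves.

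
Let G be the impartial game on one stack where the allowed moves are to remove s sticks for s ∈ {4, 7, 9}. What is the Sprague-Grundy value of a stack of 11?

2

Compute g(0), g(1), … for moves {4, 7, 9}:
g(0) = mex{} = 0
g(1) = mex{} = 0
g(2) = mex{} = 0
g(3) = mex{} = 0
g(4) = mex{0} = 1
g(5) = mex{0} = 1
g(6) = mex{0} = 1
g(7) = mex{0} = 1
g(8) = mex{0,1} = 2
g(9) = mex{0,1} = 2
g(10) = mex{0,1} = 2
g(11) = mex{0,1} = 2
So g(11) = 2.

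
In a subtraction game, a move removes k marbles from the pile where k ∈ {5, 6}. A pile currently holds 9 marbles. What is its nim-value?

Build the Grundy sequence with g(k) = mex{g(k−s) : s ∈ {5, 6}, s ≤ k}:
k:     0  1  2  3  4  5  6  7  8  9
g(k):  0  0  0  0  0  1  1  1  1  1
So g(9) = 1.

1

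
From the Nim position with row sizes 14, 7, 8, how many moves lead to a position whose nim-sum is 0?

Nim-sum: 14 ⊕ 7 ⊕ 8 = 1.
The overall nim-sum is X = 1. A row of size p has a winning move iff p XOR X < p (reduce it to p XOR X).
  14: 14 XOR 1 = 15 ≥ 14 — no move.
  7: 7 XOR 1 = 6 < 7 — winning move (to 6).
  8: 8 XOR 1 = 9 ≥ 8 — no move.
That gives 1 winning move.

1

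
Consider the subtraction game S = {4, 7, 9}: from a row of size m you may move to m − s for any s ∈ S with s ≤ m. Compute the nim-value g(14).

Build the Grundy sequence with g(k) = mex{g(k−s) : s ∈ {4, 7, 9}, s ≤ k}:
g(0) = mex{} = 0
g(1) = mex{} = 0
g(2) = mex{} = 0
g(3) = mex{} = 0
g(4) = mex{0} = 1
g(5) = mex{0} = 1
g(6) = mex{0} = 1
g(7) = mex{0} = 1
g(8) = mex{0,1} = 2
g(9) = mex{0,1} = 2
g(10) = mex{0,1} = 2
g(11) = mex{0,1} = 2
g(12) = mex{0,1,2} = 3
g(13) = mex{1,2} = 0
g(14) = mex{1,2} = 0
So g(14) = 0.

0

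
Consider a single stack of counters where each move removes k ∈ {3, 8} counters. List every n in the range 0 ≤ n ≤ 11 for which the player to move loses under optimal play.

Grundy values for subtraction set {3, 8}:
g(0) = mex{} = 0
g(1) = mex{} = 0
g(2) = mex{} = 0
g(3) = mex{0} = 1
g(4) = mex{0} = 1
g(5) = mex{0} = 1
g(6) = mex{1} = 0
g(7) = mex{1} = 0
g(8) = mex{0,1} = 2
g(9) = mex{0} = 1
g(10) = mex{0} = 1
g(11) = mex{1,2} = 0
The P-positions (g = 0) in 0..11 are 0, 1, 2, 6, 7, 11.

0, 1, 2, 6, 7, 11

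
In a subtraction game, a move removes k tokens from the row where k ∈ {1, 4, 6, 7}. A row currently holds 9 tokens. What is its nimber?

2

Compute g(0), g(1), … for moves {1, 4, 6, 7}:
k:     0  1  2  3  4  5  6  7  8  9
g(k):  0  1  0  1  2  0  1  2  3  2
So g(9) = 2.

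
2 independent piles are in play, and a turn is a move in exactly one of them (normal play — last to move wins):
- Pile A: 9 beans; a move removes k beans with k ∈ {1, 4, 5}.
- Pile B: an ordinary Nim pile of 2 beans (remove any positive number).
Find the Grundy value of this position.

Build the Grundy sequence for pile A with g(k) = mex{g(k−s) : s ∈ {1, 4, 5}, s ≤ k}:
g(0) = mex{} = 0
g(1) = mex{0} = 1
g(2) = mex{1} = 0
g(3) = mex{0} = 1
g(4) = mex{0,1} = 2
g(5) = mex{0,1,2} = 3
g(6) = mex{0,1,3} = 2
g(7) = mex{0,1,2} = 3
g(8) = mex{1,2,3} = 0
g(9) = mex{0,2,3} = 1
So g(9) = 1.
Pile B is a plain Nim pile of size 2, so its Grundy value is 2.
The value of a disjunctive sum is the nim-sum of the parts.
Combined value = 1 ⊕ 2 = 3.

3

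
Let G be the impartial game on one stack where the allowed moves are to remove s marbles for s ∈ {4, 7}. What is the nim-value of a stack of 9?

Compute g(0), g(1), … for moves {4, 7}:
k:     0  1  2  3  4  5  6  7  8  9
g(k):  0  0  0  0  1  1  1  1  2  2
So g(9) = 2.

2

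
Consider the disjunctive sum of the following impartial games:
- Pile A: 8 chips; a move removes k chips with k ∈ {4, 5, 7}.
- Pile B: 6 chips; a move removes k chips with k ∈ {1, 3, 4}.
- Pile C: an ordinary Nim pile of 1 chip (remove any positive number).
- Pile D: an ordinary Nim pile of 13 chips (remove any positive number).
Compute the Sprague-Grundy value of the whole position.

12

Grundy values for pile A (subtraction set {4, 5, 7}):
k:     0  1  2  3  4  5  6  7  8
g(k):  0  0  0  0  1  1  1  1  2
So g(8) = 2.
Grundy values for pile B (subtraction set {1, 3, 4}):
k:     0  1  2  3  4  5  6
g(k):  0  1  0  1  2  3  2
So g(6) = 2.
Pile C is a plain Nim pile of size 1, so its Grundy value is 1.
Pile D is a plain Nim pile of size 13, so its Grundy value is 13.
By the Sprague-Grundy theorem, the Grundy value of a sum of independent games is the XOR of the component values.
Combined value = 2 ⊕ 2 ⊕ 1 ⊕ 13 = 12.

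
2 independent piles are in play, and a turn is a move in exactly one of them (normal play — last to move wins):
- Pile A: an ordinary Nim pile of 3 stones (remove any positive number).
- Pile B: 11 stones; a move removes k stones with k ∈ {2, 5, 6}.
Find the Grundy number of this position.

Pile A is a plain Nim pile of size 3, so its Grundy value is 3.
For pile B, compute g(0), g(1), … with moves {2, 5, 6}:
k:     0  1  2  3  4  5  6  7  8  9 10 11
g(k):  0  0  1  1  0  2  1  3  0  2  1  0
So g(11) = 0.
By the Sprague-Grundy theorem, the Grundy value of a sum of independent games is the XOR of the component values.
Combined value = 3 XOR 0 = 3.

3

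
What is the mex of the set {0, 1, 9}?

2

The values 0, 1 are all present; 2 is the first non-negative integer missing from the set.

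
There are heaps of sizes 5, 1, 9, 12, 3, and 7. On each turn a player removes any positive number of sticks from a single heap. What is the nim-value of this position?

5

Bitwise XOR of the heap sizes:
  0101  (5)
  0001  (1)
  1001  (9)
  1100  (12)
  0011  (3)
  0111  (7)
  ----
  0101  (5)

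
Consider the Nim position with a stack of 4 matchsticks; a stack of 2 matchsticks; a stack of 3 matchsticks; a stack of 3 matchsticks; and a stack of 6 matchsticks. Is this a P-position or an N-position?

Bitwise XOR of the heap sizes:
  100  (4)
  010  (2)
  011  (3)
  011  (3)
  110  (6)
  ---
  000  (0)
The nim-sum is 0, so this is a P-position: the player to move is in a losing position under optimal play.

P-position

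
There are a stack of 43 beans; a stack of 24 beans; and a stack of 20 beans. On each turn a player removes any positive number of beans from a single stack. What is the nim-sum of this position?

39

Nim-sum: 43 XOR 24 XOR 20 = 39.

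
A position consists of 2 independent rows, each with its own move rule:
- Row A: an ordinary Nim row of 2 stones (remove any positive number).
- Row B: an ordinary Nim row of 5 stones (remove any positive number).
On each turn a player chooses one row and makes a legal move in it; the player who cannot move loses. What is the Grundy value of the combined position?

7

Row A is a plain Nim row of size 2, so its Grundy value is 2.
Row B is a plain Nim row of size 5, so its Grundy value is 5.
The value of a disjunctive sum is the nim-sum of the parts.
Combined value = 2 XOR 5 = 7.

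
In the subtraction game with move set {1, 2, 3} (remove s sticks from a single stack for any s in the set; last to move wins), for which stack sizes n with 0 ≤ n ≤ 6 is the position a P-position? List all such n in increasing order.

0, 4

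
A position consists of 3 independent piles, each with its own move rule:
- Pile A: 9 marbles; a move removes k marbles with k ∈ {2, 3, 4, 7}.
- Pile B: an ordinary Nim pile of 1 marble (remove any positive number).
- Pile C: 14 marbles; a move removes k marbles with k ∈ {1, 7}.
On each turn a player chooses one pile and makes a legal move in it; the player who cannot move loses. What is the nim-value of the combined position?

Build the Grundy sequence for pile A with g(k) = mex{g(k−s) : s ∈ {2, 3, 4, 7}, s ≤ k}:
g(0) = mex{} = 0
g(1) = mex{} = 0
g(2) = mex{0} = 1
g(3) = mex{0} = 1
g(4) = mex{0,1} = 2
g(5) = mex{0,1} = 2
g(6) = mex{1,2} = 0
g(7) = mex{0,1,2} = 3
g(8) = mex{0,2} = 1
g(9) = mex{0,1,2,3} = 4
So g(9) = 4.
Pile B is a plain Nim pile of size 1, so its Grundy value is 1.
Build the Grundy sequence for pile C with g(k) = mex{g(k−s) : s ∈ {1, 7}, s ≤ k}:
g(0) = mex{} = 0
g(1) = mex{0} = 1
g(2) = mex{1} = 0
g(3) = mex{0} = 1
g(4) = mex{1} = 0
g(5) = mex{0} = 1
g(6) = mex{1} = 0
g(7) = mex{0} = 1
g(8) = mex{1} = 0
g(9) = mex{0} = 1
g(10) = mex{1} = 0
g(11) = mex{0} = 1
g(12) = mex{1} = 0
g(13) = mex{0} = 1
g(14) = mex{1} = 0
So g(14) = 0.
The value of a disjunctive sum is the nim-sum of the parts.
Combined value = 4 ⊕ 1 ⊕ 0 = 5.

5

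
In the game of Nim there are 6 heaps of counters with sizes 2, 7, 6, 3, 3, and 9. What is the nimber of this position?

Nim-sum: 2 ^ 7 ^ 6 ^ 3 ^ 3 ^ 9 = 10.

10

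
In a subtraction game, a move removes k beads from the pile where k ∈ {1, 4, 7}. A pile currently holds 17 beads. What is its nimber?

Grundy values for subtraction set {1, 4, 7}:
k:     0  1  2  3  4  5  6  7  8  9 10 11 12 13 14 15 16 17
g(k):  0  1  0  1  2  0  1  2  0  1  0  1  2  0  1  2  0  1
So g(17) = 1.

1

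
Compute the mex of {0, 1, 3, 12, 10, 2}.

4

The values 0, 1, 2, 3 are all present; 4 is the first non-negative integer missing from the set.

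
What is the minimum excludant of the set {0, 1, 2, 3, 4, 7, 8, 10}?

The values 0, 1, 2, 3, 4 are all present; 5 is the first non-negative integer missing from the set.

5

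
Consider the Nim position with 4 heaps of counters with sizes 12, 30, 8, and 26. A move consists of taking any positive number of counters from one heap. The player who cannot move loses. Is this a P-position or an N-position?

P-position

Nim-sum: 12 ^ 30 ^ 8 ^ 26 = 0.
The nim-sum is 0, so this is a P-position: the player to move is in a losing position under optimal play.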